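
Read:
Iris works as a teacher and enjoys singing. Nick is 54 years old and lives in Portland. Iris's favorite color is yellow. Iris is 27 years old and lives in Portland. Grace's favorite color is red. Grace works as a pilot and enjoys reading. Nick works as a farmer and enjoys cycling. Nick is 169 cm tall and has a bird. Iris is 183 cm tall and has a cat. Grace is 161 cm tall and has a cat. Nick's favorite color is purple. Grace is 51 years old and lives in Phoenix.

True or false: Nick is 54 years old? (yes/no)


Nick is actually 54. yes

yes


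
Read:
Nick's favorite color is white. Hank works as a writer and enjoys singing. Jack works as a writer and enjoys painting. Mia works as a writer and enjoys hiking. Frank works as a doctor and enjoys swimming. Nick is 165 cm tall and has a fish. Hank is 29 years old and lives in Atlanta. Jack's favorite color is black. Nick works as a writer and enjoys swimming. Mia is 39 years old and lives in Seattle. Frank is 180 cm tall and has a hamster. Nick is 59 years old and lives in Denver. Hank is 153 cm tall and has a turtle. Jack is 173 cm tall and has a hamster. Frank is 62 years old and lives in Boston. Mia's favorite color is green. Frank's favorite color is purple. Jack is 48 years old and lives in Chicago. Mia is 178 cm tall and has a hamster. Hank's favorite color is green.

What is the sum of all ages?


59+29+62+39+48 = 237

237


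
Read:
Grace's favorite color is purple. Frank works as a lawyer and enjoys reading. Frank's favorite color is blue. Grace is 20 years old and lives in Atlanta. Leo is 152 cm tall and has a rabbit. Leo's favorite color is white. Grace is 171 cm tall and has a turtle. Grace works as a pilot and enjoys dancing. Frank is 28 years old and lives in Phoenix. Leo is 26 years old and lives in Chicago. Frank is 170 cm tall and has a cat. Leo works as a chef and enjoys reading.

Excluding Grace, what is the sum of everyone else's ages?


Sum (excluding Grace): 54

54


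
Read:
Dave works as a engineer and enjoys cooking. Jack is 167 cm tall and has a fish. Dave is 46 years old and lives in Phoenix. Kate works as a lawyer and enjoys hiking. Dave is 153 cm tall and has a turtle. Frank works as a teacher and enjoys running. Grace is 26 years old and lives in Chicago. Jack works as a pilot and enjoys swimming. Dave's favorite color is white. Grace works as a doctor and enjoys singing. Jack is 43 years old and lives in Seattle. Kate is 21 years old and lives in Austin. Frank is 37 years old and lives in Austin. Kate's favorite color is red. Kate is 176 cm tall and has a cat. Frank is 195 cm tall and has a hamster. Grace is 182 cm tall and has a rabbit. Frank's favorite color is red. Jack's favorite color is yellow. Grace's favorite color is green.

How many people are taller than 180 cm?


Taller than 180: 2

2


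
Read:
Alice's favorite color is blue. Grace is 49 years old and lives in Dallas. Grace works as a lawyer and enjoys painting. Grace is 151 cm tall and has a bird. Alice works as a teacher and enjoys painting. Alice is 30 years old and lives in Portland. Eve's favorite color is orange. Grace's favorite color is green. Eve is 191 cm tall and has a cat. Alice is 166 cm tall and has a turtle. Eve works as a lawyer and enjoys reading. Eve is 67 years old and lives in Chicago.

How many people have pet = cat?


Count: 1

1


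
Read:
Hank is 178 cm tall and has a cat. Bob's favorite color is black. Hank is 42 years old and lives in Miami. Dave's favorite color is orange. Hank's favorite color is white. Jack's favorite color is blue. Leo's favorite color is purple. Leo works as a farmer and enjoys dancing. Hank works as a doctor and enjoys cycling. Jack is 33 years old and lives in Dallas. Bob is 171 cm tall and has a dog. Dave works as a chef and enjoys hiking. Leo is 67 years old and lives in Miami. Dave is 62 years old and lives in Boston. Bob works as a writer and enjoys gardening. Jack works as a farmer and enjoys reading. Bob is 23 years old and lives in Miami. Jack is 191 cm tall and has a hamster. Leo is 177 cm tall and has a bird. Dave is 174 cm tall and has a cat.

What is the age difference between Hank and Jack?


|42 - 33| = 9

9


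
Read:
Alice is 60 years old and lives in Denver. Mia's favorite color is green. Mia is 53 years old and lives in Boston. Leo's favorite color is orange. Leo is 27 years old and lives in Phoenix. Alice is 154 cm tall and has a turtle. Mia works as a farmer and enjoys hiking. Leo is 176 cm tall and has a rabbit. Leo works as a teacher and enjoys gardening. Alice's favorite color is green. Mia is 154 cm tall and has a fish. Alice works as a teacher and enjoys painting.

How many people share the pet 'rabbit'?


Count: 1

1


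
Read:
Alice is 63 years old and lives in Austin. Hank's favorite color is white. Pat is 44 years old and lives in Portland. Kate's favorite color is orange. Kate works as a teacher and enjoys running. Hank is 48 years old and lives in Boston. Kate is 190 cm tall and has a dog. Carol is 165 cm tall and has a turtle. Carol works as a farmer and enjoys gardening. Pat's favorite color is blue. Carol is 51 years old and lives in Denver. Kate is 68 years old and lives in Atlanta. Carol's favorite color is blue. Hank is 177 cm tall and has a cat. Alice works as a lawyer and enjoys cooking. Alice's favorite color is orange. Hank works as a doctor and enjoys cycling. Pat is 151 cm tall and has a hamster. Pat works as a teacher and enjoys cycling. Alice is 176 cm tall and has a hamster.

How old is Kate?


Kate is 68 years old

68


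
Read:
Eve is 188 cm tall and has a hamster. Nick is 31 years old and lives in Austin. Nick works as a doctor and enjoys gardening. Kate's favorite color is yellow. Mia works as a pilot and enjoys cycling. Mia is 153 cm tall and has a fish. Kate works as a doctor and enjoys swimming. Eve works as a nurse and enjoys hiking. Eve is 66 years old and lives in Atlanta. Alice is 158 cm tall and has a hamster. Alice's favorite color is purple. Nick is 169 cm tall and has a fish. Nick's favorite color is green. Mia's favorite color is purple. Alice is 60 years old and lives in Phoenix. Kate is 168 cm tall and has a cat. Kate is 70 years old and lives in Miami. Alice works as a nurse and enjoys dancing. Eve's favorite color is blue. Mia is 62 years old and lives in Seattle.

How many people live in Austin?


Count in Austin: 1

1


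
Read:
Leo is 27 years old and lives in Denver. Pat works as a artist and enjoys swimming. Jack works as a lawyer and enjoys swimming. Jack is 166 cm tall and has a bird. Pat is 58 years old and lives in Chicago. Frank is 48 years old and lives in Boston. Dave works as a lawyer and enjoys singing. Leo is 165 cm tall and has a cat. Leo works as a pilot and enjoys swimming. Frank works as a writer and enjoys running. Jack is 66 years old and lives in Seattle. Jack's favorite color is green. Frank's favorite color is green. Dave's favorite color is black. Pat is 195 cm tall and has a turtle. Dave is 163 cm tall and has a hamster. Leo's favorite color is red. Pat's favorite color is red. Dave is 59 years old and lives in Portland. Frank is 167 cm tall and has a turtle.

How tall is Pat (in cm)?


Pat is 195 cm tall

195


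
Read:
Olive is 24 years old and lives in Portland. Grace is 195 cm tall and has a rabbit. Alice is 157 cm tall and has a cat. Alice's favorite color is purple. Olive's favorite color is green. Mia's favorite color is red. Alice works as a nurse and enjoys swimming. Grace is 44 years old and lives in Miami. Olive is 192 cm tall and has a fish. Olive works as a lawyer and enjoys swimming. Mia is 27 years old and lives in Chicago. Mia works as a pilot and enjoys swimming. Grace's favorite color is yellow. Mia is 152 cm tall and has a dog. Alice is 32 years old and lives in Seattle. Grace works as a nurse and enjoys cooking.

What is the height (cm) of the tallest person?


Tallest: Grace at 195 cm

195


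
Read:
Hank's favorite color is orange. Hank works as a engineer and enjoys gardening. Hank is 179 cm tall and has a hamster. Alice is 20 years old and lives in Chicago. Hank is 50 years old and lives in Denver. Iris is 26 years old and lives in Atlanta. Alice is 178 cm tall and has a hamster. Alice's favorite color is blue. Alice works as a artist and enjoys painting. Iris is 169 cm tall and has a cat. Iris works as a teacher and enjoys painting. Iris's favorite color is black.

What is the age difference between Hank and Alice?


|50 - 20| = 30

30


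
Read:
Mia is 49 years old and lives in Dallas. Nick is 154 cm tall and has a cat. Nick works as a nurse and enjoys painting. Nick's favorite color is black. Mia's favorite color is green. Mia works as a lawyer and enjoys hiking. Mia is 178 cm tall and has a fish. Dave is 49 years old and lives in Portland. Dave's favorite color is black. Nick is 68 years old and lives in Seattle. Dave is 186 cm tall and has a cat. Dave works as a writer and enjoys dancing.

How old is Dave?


Dave is 49 years old

49


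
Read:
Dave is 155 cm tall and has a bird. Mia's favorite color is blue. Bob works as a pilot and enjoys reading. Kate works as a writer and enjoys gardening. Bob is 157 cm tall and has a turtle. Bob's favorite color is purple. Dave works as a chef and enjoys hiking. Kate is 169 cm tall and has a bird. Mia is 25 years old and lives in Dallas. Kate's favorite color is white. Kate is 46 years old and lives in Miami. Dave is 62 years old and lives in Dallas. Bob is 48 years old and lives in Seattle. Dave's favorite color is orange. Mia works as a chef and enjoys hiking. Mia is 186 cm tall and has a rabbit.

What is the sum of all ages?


62+25+48+46 = 181

181


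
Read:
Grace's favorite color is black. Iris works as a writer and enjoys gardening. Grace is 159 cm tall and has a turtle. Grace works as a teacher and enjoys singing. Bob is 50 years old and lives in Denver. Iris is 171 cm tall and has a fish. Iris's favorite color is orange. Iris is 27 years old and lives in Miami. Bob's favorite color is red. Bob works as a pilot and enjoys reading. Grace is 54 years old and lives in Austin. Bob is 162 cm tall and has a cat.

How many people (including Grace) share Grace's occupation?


Grace is a teacher. Count = 1

1


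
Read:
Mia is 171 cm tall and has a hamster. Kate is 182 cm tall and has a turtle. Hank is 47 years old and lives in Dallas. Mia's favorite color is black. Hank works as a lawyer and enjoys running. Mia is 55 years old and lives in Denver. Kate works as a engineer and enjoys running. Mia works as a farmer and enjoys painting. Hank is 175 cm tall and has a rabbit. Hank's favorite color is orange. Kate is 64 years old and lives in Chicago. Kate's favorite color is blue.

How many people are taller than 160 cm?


Taller than 160: 3

3


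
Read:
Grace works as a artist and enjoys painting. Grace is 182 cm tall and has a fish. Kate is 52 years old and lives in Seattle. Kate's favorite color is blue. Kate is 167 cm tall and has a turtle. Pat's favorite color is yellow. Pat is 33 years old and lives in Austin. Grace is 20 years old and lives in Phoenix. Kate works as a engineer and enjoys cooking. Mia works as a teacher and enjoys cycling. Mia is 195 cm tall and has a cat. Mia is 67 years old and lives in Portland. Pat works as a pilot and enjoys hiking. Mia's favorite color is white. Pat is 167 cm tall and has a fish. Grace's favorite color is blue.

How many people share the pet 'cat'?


Count: 1

1


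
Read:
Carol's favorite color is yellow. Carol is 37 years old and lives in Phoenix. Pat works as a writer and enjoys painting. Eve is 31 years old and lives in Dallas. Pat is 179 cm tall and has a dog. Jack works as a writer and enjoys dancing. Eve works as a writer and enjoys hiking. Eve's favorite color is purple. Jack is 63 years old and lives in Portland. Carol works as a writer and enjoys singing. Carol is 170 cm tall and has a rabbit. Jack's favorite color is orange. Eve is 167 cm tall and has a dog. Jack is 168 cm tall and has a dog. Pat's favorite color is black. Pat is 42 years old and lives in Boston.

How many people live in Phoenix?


Count in Phoenix: 1

1


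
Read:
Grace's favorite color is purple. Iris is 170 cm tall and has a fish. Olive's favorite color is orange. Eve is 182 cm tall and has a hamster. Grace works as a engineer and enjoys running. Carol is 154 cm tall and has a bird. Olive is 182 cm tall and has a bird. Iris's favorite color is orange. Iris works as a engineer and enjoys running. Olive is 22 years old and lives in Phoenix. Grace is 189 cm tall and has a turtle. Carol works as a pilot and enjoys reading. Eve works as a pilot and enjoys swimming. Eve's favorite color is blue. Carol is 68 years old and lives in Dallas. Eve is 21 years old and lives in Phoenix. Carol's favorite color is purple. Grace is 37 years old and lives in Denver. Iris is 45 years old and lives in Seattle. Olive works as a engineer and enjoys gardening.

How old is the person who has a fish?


Person with fish is Iris, age 45

45


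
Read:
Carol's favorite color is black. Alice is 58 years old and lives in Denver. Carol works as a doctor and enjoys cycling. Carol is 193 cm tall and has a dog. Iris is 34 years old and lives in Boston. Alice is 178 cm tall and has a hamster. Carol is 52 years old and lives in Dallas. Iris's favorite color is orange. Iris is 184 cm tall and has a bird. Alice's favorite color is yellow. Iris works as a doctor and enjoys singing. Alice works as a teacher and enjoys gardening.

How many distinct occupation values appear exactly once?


Unique occupation values: 1

1


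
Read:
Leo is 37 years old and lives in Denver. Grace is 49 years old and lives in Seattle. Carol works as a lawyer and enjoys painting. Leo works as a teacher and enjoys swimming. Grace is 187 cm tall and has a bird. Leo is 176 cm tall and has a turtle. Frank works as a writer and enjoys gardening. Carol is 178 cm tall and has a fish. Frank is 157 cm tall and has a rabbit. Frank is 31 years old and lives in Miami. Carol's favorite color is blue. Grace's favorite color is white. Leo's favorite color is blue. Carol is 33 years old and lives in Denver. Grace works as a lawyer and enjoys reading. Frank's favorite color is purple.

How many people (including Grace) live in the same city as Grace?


Grace lives in Seattle. Count = 1

1


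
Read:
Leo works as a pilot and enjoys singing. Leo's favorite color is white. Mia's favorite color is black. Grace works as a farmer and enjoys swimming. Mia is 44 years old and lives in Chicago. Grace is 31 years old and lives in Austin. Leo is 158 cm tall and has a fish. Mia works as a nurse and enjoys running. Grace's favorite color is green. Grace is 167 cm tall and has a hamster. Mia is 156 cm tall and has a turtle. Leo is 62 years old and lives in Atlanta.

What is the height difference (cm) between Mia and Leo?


|156 - 158| = 2

2


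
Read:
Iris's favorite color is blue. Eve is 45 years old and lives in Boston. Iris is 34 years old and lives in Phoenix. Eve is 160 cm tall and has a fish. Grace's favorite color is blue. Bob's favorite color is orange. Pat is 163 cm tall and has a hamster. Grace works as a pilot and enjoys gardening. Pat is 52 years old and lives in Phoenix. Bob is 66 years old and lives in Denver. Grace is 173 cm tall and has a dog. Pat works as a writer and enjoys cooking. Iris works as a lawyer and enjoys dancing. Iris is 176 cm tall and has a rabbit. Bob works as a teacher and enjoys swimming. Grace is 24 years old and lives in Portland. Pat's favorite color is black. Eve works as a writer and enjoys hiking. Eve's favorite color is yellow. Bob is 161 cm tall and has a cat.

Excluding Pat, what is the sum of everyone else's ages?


Sum (excluding Pat): 169

169


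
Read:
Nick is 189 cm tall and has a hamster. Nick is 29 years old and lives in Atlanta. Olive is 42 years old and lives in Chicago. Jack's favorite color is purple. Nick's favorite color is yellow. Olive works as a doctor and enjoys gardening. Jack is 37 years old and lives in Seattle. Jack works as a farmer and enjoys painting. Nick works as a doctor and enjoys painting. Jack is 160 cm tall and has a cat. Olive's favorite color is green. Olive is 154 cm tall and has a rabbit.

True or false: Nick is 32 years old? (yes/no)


Nick is actually 29. no

no


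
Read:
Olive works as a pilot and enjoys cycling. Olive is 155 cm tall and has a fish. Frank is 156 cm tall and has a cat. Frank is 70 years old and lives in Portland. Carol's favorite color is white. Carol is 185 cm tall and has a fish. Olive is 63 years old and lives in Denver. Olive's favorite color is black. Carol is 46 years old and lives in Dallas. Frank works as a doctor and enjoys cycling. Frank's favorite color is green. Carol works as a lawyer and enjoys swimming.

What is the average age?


Sum=179, n=3, avg=59.67

59.67


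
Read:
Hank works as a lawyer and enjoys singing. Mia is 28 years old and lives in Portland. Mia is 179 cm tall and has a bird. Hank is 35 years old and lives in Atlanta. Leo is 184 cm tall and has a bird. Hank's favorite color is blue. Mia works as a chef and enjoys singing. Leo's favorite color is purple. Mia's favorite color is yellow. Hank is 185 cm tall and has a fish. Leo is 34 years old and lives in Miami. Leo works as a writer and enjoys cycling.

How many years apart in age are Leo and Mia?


34 vs 28, diff = 6

6


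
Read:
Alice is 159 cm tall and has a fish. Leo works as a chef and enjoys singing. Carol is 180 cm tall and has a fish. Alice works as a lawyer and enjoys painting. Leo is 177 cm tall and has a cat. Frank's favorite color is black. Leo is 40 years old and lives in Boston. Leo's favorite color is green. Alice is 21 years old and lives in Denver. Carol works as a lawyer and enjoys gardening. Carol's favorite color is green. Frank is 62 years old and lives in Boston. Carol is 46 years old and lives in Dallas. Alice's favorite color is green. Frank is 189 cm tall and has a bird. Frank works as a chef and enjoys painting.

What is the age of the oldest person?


Oldest: Frank at 62

62


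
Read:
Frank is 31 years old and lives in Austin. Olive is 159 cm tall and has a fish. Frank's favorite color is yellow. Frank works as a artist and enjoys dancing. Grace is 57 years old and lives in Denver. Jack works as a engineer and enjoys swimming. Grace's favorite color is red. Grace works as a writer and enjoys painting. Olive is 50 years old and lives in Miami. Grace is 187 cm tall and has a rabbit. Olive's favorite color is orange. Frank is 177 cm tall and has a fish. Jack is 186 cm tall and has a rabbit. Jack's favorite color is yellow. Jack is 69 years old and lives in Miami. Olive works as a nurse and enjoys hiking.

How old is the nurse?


The nurse is Olive, age 50

50


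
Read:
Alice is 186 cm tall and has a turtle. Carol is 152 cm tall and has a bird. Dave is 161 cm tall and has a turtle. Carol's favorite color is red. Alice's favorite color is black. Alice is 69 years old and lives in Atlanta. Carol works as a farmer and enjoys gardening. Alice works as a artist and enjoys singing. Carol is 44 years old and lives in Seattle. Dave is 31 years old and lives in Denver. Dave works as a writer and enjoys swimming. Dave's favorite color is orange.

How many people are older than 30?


Filter: 3

3


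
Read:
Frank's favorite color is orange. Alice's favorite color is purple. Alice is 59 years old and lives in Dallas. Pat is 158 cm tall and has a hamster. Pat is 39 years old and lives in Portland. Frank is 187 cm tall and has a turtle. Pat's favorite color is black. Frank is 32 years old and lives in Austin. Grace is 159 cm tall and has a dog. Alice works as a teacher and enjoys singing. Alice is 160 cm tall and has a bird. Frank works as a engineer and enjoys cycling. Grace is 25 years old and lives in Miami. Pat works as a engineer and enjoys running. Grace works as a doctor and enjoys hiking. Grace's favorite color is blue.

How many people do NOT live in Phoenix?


Not in Phoenix: 4

4


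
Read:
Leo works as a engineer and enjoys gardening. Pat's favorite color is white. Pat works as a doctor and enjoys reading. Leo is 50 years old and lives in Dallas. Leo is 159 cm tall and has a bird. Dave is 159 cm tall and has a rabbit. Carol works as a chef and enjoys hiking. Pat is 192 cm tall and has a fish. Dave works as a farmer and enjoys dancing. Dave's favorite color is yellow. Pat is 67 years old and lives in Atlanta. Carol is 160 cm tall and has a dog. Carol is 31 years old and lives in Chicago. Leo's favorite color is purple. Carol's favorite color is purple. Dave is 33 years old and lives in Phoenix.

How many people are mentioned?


People: Leo, Dave, Carol, Pat. Count = 4

4


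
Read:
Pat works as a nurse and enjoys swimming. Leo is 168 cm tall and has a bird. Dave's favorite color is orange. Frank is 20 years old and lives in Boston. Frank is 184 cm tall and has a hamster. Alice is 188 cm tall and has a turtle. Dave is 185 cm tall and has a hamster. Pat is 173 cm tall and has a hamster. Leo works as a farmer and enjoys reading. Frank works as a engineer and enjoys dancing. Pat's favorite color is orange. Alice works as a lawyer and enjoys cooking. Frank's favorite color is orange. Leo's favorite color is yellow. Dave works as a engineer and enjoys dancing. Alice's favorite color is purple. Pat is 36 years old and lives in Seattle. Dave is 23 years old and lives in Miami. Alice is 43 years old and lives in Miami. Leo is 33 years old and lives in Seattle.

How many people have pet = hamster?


Count: 3

3


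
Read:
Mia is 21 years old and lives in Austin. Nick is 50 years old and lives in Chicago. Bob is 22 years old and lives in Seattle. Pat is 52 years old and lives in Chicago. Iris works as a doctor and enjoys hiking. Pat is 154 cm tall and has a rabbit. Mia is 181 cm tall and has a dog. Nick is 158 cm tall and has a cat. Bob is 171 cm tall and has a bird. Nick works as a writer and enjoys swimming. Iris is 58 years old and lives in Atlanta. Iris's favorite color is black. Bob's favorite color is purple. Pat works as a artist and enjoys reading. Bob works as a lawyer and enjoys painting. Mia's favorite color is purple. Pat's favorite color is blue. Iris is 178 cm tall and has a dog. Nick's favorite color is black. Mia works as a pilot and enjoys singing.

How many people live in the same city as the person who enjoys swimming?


Person with hobby swimming is Nick, city Chicago. Count = 2

2


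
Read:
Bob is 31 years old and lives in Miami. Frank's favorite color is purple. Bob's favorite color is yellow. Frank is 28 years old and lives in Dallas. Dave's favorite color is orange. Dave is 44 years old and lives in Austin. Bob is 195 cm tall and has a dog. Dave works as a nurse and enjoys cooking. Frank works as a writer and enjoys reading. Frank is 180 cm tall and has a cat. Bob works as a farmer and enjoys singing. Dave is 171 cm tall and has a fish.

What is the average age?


Sum=103, n=3, avg=34.33

34.33


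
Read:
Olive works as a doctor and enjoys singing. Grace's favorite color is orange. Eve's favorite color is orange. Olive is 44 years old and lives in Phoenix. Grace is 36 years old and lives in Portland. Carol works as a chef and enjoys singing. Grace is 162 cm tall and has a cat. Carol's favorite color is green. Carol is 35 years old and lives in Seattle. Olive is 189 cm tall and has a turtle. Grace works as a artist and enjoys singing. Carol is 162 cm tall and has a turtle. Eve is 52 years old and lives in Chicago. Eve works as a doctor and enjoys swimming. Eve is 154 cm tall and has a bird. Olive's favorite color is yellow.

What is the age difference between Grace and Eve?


|36 - 52| = 16

16


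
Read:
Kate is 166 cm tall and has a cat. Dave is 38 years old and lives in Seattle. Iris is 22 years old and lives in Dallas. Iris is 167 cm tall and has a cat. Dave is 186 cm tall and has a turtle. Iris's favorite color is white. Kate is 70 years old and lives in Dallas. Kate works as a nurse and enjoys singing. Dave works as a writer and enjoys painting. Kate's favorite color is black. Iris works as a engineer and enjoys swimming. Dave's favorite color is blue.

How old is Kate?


Kate is 70 years old

70


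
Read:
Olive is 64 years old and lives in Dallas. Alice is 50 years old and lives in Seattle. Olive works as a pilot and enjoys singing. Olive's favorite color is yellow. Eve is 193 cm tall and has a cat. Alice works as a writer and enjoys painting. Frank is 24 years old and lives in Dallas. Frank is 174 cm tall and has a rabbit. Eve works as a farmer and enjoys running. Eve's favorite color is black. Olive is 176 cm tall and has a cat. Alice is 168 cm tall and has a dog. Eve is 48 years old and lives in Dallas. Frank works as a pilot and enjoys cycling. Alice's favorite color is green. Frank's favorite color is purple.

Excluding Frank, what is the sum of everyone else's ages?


Sum (excluding Frank): 162

162


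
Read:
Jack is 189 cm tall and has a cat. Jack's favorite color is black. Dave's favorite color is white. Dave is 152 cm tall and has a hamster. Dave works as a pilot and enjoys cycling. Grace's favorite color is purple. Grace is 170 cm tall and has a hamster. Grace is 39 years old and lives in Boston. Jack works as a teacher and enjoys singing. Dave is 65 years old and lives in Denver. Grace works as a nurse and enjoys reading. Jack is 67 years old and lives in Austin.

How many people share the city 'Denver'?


Count: 1

1


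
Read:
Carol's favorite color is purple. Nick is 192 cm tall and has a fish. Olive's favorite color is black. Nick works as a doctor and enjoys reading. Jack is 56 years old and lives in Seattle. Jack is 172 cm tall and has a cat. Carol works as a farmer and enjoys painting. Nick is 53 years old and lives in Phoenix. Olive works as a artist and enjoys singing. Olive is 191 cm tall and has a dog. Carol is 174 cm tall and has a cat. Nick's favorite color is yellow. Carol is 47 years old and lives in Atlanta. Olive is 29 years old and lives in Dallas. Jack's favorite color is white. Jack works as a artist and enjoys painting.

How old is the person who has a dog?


Person with dog is Olive, age 29

29


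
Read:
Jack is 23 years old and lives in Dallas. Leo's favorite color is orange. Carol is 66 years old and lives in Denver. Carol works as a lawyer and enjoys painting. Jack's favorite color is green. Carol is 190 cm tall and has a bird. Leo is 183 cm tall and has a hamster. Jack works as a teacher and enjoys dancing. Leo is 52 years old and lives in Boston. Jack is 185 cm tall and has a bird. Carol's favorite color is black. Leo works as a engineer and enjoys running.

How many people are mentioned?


People: Jack, Carol, Leo. Count = 3

3


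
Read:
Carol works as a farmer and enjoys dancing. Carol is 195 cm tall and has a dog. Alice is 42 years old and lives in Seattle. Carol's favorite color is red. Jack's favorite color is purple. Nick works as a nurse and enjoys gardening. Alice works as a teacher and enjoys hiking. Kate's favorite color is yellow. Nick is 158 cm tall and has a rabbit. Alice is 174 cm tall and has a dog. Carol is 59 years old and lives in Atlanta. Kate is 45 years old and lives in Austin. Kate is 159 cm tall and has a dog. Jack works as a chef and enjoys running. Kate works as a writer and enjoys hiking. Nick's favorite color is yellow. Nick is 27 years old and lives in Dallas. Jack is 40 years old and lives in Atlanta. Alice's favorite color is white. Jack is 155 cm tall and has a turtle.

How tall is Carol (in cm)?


Carol is 195 cm tall

195


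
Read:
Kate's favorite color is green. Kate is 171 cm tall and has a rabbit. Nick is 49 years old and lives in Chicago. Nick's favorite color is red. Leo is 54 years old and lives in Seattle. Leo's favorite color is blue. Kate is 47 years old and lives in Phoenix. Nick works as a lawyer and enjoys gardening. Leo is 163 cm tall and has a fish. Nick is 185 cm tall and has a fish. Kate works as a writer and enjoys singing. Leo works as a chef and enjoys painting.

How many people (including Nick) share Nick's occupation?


Nick is a lawyer. Count = 1

1


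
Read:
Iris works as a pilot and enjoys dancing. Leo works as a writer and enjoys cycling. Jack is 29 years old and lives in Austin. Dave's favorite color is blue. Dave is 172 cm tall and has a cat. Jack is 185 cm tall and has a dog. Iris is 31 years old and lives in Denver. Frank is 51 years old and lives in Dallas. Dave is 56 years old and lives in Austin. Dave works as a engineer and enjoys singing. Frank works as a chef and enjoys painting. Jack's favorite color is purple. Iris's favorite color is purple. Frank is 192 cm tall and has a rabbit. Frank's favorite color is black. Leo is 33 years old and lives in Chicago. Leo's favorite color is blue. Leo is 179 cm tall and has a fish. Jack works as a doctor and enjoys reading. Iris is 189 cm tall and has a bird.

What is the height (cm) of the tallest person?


Tallest: Frank at 192 cm

192


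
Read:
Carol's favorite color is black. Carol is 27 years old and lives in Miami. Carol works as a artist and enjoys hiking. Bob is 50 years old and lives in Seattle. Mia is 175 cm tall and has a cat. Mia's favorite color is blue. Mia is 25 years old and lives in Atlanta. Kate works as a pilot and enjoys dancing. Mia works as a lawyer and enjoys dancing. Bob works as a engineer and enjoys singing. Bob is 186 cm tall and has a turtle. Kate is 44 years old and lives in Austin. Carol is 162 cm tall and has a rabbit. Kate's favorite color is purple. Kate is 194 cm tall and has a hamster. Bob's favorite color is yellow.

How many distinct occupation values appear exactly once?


Unique occupation values: 4

4


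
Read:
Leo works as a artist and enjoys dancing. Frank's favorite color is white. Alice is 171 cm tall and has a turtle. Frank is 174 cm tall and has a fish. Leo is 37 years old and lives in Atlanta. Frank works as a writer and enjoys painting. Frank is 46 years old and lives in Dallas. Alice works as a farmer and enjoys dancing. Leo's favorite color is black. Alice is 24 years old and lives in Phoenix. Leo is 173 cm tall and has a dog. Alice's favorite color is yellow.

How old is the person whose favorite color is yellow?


Person with favorite color=yellow is Alice, age 24

24


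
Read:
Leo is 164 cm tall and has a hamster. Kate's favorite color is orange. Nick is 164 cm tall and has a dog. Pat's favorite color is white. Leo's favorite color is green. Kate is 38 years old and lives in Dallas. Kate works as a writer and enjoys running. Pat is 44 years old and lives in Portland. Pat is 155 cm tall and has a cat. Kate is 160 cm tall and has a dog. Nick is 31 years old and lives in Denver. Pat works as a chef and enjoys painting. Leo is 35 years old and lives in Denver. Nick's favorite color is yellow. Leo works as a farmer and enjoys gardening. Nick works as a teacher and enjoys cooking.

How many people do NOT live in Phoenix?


Not in Phoenix: 4

4


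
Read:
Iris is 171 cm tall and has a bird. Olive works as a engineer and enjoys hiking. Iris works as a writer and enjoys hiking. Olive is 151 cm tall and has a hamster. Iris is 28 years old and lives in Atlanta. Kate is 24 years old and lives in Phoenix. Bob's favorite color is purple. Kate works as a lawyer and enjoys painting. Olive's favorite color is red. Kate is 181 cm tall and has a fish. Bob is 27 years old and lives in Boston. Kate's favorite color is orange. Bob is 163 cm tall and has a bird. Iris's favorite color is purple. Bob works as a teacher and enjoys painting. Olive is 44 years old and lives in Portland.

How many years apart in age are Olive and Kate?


44 vs 24, diff = 20

20


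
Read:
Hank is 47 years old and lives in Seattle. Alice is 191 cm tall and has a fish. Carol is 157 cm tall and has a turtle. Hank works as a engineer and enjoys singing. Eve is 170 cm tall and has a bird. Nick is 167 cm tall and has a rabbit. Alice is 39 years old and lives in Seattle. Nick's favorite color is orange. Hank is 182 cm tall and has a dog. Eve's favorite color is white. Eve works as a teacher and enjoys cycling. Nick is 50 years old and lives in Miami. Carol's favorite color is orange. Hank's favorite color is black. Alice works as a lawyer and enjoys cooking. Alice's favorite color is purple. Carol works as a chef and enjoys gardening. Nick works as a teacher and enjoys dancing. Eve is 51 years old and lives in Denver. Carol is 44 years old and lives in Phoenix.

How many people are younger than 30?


Filter: 0

0


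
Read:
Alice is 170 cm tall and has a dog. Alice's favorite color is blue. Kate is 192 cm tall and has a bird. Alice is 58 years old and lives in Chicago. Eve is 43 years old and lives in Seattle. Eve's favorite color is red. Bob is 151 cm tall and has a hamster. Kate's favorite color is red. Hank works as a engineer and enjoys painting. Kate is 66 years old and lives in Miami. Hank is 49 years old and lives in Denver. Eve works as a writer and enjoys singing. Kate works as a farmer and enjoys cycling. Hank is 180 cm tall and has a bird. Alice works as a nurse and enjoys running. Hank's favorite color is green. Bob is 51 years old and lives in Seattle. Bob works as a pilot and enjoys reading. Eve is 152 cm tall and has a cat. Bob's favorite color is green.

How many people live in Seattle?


Count in Seattle: 2

2


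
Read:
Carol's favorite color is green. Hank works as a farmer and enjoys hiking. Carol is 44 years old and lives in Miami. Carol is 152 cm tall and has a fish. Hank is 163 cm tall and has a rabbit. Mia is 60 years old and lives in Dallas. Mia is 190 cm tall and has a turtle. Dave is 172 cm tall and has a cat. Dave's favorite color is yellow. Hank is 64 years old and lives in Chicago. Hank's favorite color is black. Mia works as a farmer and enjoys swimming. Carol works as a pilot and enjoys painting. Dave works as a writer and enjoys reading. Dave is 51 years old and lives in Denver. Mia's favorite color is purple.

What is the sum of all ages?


51+60+64+44 = 219

219


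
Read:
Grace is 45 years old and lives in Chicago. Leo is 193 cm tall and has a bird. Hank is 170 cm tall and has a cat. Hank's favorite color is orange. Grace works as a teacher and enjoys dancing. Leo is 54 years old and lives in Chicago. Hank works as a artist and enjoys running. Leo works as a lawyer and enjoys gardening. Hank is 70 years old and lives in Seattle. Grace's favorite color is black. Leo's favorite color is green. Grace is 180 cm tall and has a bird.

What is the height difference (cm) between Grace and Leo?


|180 - 193| = 13

13


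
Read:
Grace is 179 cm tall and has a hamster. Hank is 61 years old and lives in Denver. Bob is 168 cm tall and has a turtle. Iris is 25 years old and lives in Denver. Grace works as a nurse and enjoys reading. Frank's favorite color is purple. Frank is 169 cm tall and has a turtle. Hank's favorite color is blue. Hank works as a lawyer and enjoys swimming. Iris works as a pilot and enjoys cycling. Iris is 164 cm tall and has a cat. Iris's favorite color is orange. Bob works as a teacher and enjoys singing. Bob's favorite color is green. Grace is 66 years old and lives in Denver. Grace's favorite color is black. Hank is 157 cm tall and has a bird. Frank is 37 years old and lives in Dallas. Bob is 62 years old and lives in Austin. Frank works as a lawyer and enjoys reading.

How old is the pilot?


The pilot is Iris, age 25

25


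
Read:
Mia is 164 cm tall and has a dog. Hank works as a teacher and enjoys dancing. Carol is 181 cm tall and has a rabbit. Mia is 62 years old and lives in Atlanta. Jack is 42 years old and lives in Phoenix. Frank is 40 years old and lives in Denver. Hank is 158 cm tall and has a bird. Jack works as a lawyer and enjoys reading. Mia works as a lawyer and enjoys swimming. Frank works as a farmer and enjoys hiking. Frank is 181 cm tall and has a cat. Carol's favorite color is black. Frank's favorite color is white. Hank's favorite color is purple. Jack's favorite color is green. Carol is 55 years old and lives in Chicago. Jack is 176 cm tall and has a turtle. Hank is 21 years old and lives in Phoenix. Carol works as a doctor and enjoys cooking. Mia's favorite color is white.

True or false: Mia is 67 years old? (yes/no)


Mia is actually 62. no

no


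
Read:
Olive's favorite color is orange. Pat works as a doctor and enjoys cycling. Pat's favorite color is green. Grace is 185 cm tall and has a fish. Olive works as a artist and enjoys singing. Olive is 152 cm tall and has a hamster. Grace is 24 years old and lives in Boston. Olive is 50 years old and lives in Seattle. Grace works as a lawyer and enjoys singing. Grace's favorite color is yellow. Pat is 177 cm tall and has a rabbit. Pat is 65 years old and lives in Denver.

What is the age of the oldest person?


Oldest: Pat at 65

65


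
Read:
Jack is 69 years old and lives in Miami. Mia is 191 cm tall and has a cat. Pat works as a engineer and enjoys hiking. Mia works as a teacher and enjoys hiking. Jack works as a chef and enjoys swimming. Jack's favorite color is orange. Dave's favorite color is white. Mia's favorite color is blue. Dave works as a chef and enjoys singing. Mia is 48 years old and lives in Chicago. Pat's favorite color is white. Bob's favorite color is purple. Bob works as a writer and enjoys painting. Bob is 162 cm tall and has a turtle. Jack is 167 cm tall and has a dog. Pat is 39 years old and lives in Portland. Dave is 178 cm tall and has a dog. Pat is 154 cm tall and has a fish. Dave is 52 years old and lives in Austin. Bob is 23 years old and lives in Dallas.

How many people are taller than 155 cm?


Taller than 155: 4

4


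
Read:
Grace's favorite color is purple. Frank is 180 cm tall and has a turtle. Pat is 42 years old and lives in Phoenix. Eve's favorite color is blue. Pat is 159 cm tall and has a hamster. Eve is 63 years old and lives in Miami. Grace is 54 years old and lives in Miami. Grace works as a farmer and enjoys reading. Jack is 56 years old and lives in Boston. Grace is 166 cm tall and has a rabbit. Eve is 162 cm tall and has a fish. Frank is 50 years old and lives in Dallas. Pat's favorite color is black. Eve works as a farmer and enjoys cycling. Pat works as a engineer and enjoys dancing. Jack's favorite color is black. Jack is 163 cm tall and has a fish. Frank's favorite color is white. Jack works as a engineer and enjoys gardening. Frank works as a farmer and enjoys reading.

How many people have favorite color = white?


Count: 1

1


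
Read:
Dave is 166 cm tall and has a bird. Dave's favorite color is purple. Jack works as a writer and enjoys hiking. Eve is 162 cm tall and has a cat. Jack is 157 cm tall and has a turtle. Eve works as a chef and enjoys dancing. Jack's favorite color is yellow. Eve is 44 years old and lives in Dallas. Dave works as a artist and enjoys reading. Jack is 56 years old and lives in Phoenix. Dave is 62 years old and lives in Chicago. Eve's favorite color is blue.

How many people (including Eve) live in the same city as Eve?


Eve lives in Dallas. Count = 1

1


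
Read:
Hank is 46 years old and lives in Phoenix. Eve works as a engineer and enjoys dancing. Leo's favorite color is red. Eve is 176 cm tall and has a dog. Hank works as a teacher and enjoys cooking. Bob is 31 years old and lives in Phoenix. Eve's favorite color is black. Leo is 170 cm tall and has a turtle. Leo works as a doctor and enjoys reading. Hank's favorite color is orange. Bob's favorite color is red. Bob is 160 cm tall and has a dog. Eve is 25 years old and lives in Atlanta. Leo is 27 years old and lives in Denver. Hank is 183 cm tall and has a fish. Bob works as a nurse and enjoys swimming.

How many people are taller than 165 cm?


Taller than 165: 3

3


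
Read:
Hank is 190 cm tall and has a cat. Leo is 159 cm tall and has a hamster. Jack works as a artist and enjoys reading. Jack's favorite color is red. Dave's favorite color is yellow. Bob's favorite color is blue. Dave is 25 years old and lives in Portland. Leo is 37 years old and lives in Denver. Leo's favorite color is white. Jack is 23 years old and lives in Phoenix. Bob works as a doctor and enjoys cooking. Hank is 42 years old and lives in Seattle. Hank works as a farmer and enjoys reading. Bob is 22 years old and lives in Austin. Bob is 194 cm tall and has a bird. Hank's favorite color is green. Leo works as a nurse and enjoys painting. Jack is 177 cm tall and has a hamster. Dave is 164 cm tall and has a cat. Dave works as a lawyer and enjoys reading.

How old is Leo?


Leo is 37 years old

37
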